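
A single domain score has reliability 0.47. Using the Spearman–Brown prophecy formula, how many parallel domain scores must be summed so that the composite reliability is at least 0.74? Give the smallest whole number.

k ≥ ρ*(1−ρ₁)/(ρ₁(1−ρ*)) = 0.74·0.53 / (0.47·0.26) = 3.209.
Smallest integer k = 4.

4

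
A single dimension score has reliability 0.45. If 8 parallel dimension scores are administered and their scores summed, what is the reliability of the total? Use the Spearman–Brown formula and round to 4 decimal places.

ρ_k = kρ / (1 + (k−1)ρ) = 8·0.45 / (1 + 7·0.45) = 3.600 / 4.150 = 0.8675.

0.8675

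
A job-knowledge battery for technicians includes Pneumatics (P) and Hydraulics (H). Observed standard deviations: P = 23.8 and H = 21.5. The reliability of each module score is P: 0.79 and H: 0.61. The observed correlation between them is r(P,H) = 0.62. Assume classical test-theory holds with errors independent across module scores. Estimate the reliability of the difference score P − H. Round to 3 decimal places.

0.241

Var(P−H) = 23.8² + 21.5² − 2·23.8·21.5·0.62 = 1028.69 − 634.508 = 394.182.
Because errors are independent across components, Cov(Tᵢ,Tⱼ) = Cov(Xᵢ,Xⱼ); the off-diagonal part of the true-score variance is the same as above.
True-score variance = [23.8²·0.79 + 21.5²·0.61] − 634.508 = 729.46 − 634.508 = 94.9521.
Reliability = 94.9521 / 394.182 = 0.241.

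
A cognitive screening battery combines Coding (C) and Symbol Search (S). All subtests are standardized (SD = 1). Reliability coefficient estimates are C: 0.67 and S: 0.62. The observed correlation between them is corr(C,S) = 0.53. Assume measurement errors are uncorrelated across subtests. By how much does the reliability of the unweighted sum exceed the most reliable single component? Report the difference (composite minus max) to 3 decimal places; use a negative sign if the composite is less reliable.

Var(sum) = 2 + 1.06 = 3.06; true-score variance = 1.29 + 1.06 = 2.35; composite reliability = 0.7680.
Max component reliability = 0.6700.
Difference = 0.7680 − 0.6700 = 0.098.

0.098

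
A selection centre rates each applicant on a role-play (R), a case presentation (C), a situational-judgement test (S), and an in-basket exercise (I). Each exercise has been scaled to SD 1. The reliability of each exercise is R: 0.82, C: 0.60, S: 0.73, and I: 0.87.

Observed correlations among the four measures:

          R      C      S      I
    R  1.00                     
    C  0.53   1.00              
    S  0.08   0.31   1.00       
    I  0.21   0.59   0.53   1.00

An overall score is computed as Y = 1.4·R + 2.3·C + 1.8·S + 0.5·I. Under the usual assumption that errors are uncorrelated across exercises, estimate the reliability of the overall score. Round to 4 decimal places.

0.8289

Var(Y) = 1.4² + 2.3² + 1.8² + 0.5² + 2·[3.22·0.53 + 2.52·0.08 + 0.7·0.21 + 4.14·0.31 + 1.15·0.59 + 0.9·0.53] = 10.74 + 8.9882 = 19.7282.
Because errors are independent across components, Cov(Tᵢ,Tⱼ) = Cov(Xᵢ,Xⱼ); the off-diagonal part of the true-score variance is the same as above.
True-score variance = [1.4²·0.82 + 2.3²·0.60 + 1.8²·0.73 + 0.5²·0.87] + 8.9882 = 7.3639 + 8.9882 = 16.3521.
Reliability = 16.3521 / 19.7282 = 0.8289.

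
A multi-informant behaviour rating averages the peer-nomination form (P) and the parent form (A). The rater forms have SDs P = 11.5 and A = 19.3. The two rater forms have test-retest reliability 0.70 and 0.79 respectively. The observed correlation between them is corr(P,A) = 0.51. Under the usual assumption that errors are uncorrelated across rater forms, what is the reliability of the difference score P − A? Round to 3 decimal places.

Var(P−A) = 11.5² + 19.3² − 2·11.5·19.3·0.51 = 504.74 − 226.389 = 278.351.
Under uncorrelated errors the observed covariances equal the true-score covariances, so only the own-variance terms attenuate.
True-score variance = [11.5²·0.70 + 19.3²·0.79] − 226.389 = 386.842 − 226.389 = 160.453.
Reliability = 160.453 / 278.351 = 0.576.

0.576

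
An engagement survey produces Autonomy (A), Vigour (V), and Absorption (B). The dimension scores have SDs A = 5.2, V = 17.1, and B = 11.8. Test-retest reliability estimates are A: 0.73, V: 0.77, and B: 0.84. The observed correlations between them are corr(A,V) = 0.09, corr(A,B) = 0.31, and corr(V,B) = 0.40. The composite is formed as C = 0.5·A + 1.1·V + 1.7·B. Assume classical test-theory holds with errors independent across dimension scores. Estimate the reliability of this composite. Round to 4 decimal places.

Var(C) = 0.5²·5.2² + 1.1²·17.1² + 1.7²·11.8² + 2·[0.55·5.2·17.1·0.09 + 0.85·5.2·11.8·0.31 + 1.87·17.1·11.8·0.40] = 762.98 + 343.003 = 1105.98.
Because errors are independent across components, Cov(Tᵢ,Tⱼ) = Cov(Xᵢ,Xⱼ); the off-diagonal part of the true-score variance is the same as above.
True-score variance = [0.5²·5.2²·0.73 + 1.1²·17.1²·0.77 + 1.7²·11.8²·0.84] + 343.003 = 615.392 + 343.003 = 958.395.
Reliability = 958.395 / 1105.98 = 0.8666.

0.8666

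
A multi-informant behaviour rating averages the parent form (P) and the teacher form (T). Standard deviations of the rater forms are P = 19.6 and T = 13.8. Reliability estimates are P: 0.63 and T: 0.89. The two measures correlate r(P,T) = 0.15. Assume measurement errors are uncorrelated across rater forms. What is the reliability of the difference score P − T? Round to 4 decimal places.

0.6695

Var(P−T) = 19.6² + 13.8² − 2·19.6·13.8·0.15 = 574.6 − 81.144 = 493.456.
With uncorrelated errors the cross-covariances are all true-score covariance, so they carry over unchanged; only the diagonal terms shrink to ρᵢσᵢ².
True-score variance = [19.6²·0.63 + 13.8²·0.89] − 81.144 = 411.512 − 81.144 = 330.368.
Reliability = 330.368 / 493.456 = 0.6695.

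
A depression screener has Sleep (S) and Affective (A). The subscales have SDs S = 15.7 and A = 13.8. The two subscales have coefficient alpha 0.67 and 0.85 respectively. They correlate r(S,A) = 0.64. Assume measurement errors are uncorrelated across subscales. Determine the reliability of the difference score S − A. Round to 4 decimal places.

Var(S−A) = 15.7² + 13.8² − 2·15.7·13.8·0.64 = 436.93 − 277.325 = 159.605.
Because errors are independent across components, Cov(Tᵢ,Tⱼ) = Cov(Xᵢ,Xⱼ); the off-diagonal part of the true-score variance is the same as above.
True-score variance = [15.7²·0.67 + 13.8²·0.85] − 277.325 = 327.022 − 277.325 = 49.6975.
Reliability = 49.6975 / 159.605 = 0.3114.

0.3114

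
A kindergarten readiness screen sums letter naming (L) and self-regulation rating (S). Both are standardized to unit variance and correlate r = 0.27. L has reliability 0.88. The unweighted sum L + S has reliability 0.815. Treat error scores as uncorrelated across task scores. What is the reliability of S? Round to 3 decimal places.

Var(L+S) = 2 + 2·0.27 = 2.540.
True-score variance = ρ_L + ρ_S + 2·0.27, so 0.815 = (0.88 + ρ_S + 0.54) / 2.540.
ρ_S = 0.815·2.540 − 0.88 − 0.54 = 0.650.

0.650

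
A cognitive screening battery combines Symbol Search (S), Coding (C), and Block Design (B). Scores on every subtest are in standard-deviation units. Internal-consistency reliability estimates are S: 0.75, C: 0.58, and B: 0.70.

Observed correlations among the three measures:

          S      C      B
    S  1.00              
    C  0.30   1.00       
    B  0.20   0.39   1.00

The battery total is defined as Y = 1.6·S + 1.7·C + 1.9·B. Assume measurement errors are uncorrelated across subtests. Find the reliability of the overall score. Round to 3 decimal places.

0.796

Var(Y) = 1.6² + 1.7² + 1.9² + 2·[2.72·0.30 + 3.04·0.20 + 3.23·0.39] = 9.06 + 5.3674 = 14.4274.
Because errors are independent across components, Cov(Tᵢ,Tⱼ) = Cov(Xᵢ,Xⱼ); the off-diagonal part of the true-score variance is the same as above.
True-score variance = [1.6²·0.75 + 1.7²·0.58 + 1.9²·0.70] + 5.3674 = 6.1232 + 5.3674 = 11.4906.
Reliability = 11.4906 / 14.4274 = 0.796.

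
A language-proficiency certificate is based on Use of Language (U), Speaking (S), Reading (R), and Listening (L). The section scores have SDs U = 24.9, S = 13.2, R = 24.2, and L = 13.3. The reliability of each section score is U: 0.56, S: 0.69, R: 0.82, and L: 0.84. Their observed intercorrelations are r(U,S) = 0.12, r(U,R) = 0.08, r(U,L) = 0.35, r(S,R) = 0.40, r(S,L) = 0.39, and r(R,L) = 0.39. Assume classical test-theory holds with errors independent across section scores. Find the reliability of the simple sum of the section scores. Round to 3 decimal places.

0.823

Var(U+S+R+L) = 24.9² + 13.2² + 24.2² + 13.3² + 2·[24.9·13.2·0.12 + 24.9·24.2·0.08 + 24.9·13.3·0.35 + 13.2·24.2·0.40 + 13.2·13.3·0.39 + 24.2·13.3·0.39] = 1556.78 + 1050.65 = 2607.43.
With uncorrelated errors the cross-covariances are all true-score covariance, so they carry over unchanged; only the diagonal terms shrink to ρᵢσᵢ².
True-score variance = [24.9²·0.56 + 13.2²·0.69 + 24.2²·0.82 + 13.3²·0.84] + 1050.65 = 1096.24 + 1050.65 = 2146.9.
Reliability = 2146.9 / 2607.43 = 0.823.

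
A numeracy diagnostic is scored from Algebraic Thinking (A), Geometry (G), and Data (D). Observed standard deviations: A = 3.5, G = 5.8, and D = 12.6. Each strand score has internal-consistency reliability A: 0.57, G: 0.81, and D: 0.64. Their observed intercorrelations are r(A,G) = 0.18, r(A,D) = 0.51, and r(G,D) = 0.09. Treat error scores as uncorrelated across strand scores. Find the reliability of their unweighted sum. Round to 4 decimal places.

Var(A+G+D) = 3.5² + 5.8² + 12.6² + 2·[3.5·5.8·0.18 + 3.5·12.6·0.51 + 5.8·12.6·0.09] = 204.65 + 65.4444 = 270.094.
Under uncorrelated errors the observed covariances equal the true-score covariances, so only the own-variance terms attenuate.
True-score variance = [3.5²·0.57 + 5.8²·0.81 + 12.6²·0.64] + 65.4444 = 135.837 + 65.4444 = 201.282.
Reliability = 201.282 / 270.094 = 0.7452.

0.7452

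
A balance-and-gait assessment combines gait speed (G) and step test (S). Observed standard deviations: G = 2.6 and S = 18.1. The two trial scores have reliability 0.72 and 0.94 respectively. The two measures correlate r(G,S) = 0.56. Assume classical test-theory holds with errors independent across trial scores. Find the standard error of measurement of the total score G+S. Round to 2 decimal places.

Var(total) = 334.37 + 52.7072 = 387.077.
True-score variance = 312.821 + 52.7072 = 365.528, so reliability = 0.9443.
Error variance = 387.077 − 365.528 = 21.5494; SEM = √21.5494 = 4.64.

4.64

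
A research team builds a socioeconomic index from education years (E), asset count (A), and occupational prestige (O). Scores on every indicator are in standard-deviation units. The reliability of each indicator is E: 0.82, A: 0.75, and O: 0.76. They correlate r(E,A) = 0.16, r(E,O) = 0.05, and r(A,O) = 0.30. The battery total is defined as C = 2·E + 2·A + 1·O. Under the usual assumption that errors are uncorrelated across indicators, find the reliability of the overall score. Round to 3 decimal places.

Var(C) = 2² + 2² + 1 + 2·[4·0.16 + 2·0.05 + 2·0.30] = 9 + 2.68 = 11.68.
With uncorrelated errors the cross-covariances are all true-score covariance, so they carry over unchanged; only the diagonal terms shrink to ρᵢσᵢ².
True-score variance = [2²·0.82 + 2²·0.75 + 0.76] + 2.68 = 7.04 + 2.68 = 9.72.
Reliability = 9.72 / 11.68 = 0.832.

0.832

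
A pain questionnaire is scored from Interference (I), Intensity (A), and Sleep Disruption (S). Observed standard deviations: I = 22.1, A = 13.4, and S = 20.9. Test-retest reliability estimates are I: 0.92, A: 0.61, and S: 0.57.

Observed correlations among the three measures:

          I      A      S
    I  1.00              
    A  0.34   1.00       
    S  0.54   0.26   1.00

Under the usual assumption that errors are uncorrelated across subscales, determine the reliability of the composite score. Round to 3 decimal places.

0.848

Var(I+A+S) = 22.1² + 13.4² + 20.9² + 2·[22.1·13.4·0.34 + 22.1·20.9·0.54 + 13.4·20.9·0.26] = 1104.78 + 845.848 = 1950.63.
Under uncorrelated errors the observed covariances equal the true-score covariances, so only the own-variance terms attenuate.
True-score variance = [22.1²·0.92 + 13.4²·0.61 + 20.9²·0.57] + 845.848 = 807.851 + 845.848 = 1653.7.
Reliability = 1653.7 / 1950.63 = 0.848.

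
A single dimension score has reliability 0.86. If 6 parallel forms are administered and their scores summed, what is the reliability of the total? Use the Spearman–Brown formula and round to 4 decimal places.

ρ_k = kρ / (1 + (k−1)ρ) = 6·0.86 / (1 + 5·0.86) = 5.160 / 5.300 = 0.9736.

0.9736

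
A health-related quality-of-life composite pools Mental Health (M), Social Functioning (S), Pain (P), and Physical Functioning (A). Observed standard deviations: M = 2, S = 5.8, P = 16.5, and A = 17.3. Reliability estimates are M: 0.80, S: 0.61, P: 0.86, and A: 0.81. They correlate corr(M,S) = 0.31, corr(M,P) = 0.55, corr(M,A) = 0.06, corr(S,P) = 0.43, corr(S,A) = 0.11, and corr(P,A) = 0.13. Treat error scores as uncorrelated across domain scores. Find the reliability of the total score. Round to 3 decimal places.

Var(M+S+P+A) = 2² + 5.8² + 16.5² + 17.3² + 2·[2·5.8·0.31 + 2·16.5·0.55 + 2·17.3·0.06 + 5.8·16.5·0.43 + 5.8·17.3·0.11 + 16.5·17.3·0.13] = 609.18 + 226.238 = 835.418.
Because errors are independent across components, Cov(Tᵢ,Tⱼ) = Cov(Xᵢ,Xⱼ); the off-diagonal part of the true-score variance is the same as above.
True-score variance = [2²·0.80 + 5.8²·0.61 + 16.5²·0.86 + 17.3²·0.81] + 226.238 = 500.28 + 226.238 = 726.518.
Reliability = 726.518 / 835.418 = 0.870.

0.870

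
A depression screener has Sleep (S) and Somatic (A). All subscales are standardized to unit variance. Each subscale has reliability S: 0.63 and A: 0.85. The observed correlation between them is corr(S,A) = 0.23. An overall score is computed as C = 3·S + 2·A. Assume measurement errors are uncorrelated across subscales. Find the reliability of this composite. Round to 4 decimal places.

0.7506

Var(C) = 3² + 2² + 2·[6·0.23] = 13 + 2.76 = 15.76.
Because errors are independent across components, Cov(Tᵢ,Tⱼ) = Cov(Xᵢ,Xⱼ); the off-diagonal part of the true-score variance is the same as above.
True-score variance = [3²·0.63 + 2²·0.85] + 2.76 = 9.07 + 2.76 = 11.83.
Reliability = 11.83 / 15.76 = 0.7506.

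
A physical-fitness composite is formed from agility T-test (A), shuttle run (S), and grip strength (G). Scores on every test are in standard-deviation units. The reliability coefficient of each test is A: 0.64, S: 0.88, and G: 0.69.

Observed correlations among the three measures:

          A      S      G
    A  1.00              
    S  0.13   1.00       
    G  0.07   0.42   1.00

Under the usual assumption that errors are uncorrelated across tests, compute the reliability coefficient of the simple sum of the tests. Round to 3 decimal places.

Var(A+S+G) = 3 + 2·[0.13 + 0.07 + 0.42] = 3 + 1.24 = 4.24.
Under uncorrelated errors the observed covariances equal the true-score covariances, so only the own-variance terms attenuate.
True-score variance = [0.64 + 0.88 + 0.69] + 1.24 = 2.21 + 1.24 = 3.45.
Reliability = 3.45 / 4.24 = 0.814.

0.814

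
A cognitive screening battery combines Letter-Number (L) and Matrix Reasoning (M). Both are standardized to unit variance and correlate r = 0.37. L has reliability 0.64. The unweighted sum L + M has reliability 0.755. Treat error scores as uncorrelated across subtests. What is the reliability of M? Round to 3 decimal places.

Var(L+M) = 2 + 2·0.37 = 2.740.
True-score variance = ρ_L + ρ_M + 2·0.37, so 0.755 = (0.64 + ρ_M + 0.74) / 2.740.
ρ_M = 0.755·2.740 − 0.64 − 0.74 = 0.689.

0.689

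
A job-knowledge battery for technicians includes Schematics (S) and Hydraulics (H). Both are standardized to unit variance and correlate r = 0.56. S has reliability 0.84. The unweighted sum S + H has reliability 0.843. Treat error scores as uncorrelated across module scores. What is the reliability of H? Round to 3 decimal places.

0.670

Var(S+H) = 2 + 2·0.56 = 3.120.
True-score variance = ρ_S + ρ_H + 2·0.56, so 0.843 = (0.84 + ρ_H + 1.12) / 3.120.
ρ_H = 0.843·3.120 − 0.84 − 1.12 = 0.670.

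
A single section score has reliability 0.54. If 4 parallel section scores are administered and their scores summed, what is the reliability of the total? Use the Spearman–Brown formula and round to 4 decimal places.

ρ_k = kρ / (1 + (k−1)ρ) = 4·0.54 / (1 + 3·0.54) = 2.160 / 2.620 = 0.8244.

0.8244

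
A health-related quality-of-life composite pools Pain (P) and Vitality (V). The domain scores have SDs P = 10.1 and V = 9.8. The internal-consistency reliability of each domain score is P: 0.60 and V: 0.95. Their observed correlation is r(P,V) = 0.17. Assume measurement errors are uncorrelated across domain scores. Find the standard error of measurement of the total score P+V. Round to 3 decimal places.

Var(total) = 198.05 + 33.6532 = 231.703.
True-score variance = 152.444 + 33.6532 = 186.097, so reliability = 0.8032.
Error variance = 231.703 − 186.097 = 45.606; SEM = √45.606 = 6.753.

6.753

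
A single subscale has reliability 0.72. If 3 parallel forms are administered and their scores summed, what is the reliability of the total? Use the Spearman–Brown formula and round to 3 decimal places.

0.885

ρ_k = kρ / (1 + (k−1)ρ) = 3·0.72 / (1 + 2·0.72) = 2.160 / 2.440 = 0.885.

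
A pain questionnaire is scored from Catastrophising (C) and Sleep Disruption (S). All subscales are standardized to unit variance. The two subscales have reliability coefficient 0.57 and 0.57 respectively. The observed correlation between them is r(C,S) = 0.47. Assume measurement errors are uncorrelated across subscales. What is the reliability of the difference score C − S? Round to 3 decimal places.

0.189

Var(C−S) = 1 + 1 − 2·0.47 = 2 − 0.94 = 1.06.
Because errors are independent across components, Cov(Tᵢ,Tⱼ) = Cov(Xᵢ,Xⱼ); the off-diagonal part of the true-score variance is the same as above.
True-score variance = [0.57 + 0.57] − 0.94 = 1.14 − 0.94 = 0.2.
Reliability = 0.2 / 1.06 = 0.189.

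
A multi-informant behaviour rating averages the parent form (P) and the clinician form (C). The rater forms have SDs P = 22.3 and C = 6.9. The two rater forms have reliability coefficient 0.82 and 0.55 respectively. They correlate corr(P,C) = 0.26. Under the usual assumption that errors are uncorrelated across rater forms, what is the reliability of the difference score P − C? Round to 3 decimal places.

Var(P−C) = 22.3² + 6.9² − 2·22.3·6.9·0.26 = 544.9 − 80.0124 = 464.888.
Under uncorrelated errors the observed covariances equal the true-score covariances, so only the own-variance terms attenuate.
True-score variance = [22.3²·0.82 + 6.9²·0.55] − 80.0124 = 433.963 − 80.0124 = 353.951.
Reliability = 353.951 / 464.888 = 0.761.

0.761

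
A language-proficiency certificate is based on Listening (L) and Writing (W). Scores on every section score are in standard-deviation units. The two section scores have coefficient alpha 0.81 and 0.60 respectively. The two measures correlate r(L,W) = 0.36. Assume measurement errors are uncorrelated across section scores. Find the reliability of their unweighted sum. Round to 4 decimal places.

Var(L+W) = 2 + 2·[0.36] = 2 + 0.72 = 2.72.
Because errors are independent across components, Cov(Tᵢ,Tⱼ) = Cov(Xᵢ,Xⱼ); the off-diagonal part of the true-score variance is the same as above.
True-score variance = [0.81 + 0.60] + 0.72 = 1.41 + 0.72 = 2.13.
Reliability = 2.13 / 2.72 = 0.7831.

0.7831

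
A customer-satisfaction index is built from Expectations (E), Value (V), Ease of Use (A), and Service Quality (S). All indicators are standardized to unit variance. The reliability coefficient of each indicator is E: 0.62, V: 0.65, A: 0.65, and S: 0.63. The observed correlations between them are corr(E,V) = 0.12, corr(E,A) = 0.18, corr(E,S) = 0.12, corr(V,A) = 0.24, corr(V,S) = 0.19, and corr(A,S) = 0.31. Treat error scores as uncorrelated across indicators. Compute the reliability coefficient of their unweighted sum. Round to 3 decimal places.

Var(E+V+A+S) = 4 + 2·[0.12 + 0.18 + 0.12 + 0.24 + 0.19 + 0.31] = 4 + 2.32 = 6.32.
Under uncorrelated errors the observed covariances equal the true-score covariances, so only the own-variance terms attenuate.
True-score variance = [0.62 + 0.65 + 0.65 + 0.63] + 2.32 = 2.55 + 2.32 = 4.87.
Reliability = 4.87 / 6.32 = 0.771.

0.771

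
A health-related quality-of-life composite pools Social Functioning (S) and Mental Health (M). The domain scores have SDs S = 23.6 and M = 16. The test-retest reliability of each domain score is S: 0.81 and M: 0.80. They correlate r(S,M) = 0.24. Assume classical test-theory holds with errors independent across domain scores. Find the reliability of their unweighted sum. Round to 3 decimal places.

0.842

Var(S+M) = 23.6² + 16² + 2·[23.6·16·0.24] = 812.96 + 181.248 = 994.208.
Under uncorrelated errors the observed covariances equal the true-score covariances, so only the own-variance terms attenuate.
True-score variance = [23.6²·0.81 + 16²·0.80] + 181.248 = 655.938 + 181.248 = 837.186.
Reliability = 837.186 / 994.208 = 0.842.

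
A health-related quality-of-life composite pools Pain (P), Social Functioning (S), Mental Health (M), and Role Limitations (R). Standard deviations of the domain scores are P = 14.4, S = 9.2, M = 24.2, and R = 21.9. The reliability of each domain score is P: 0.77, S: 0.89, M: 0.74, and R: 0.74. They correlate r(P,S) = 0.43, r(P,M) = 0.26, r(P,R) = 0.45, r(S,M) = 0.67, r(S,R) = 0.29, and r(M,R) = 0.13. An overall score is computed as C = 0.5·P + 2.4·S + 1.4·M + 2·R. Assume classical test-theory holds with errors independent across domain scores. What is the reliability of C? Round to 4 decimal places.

Var(C) = 0.5²·14.4² + 2.4²·9.2² + 1.4²·24.2² + 2²·21.9² + 2·[1.2·14.4·9.2·0.43 + 0.7·14.4·24.2·0.26 + 14.4·21.9·0.45 + 3.36·9.2·24.2·0.67 + 4.8·9.2·21.9·0.29 + 2.8·24.2·21.9·0.13] = 3605.66 + 2496.55 = 6102.21.
Under uncorrelated errors the observed covariances equal the true-score covariances, so only the own-variance terms attenuate.
True-score variance = [0.5²·14.4²·0.77 + 2.4²·9.2²·0.89 + 1.4²·24.2²·0.74 + 2²·21.9²·0.74] + 2496.55 = 2742.87 + 2496.55 = 5239.42.
Reliability = 5239.42 / 6102.21 = 0.8586.

0.8586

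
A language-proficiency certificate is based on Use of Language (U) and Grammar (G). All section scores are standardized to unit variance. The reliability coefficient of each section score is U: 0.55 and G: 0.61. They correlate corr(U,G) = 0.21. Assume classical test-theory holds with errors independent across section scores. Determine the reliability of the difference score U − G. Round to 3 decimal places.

Var(U−G) = 1 + 1 − 2·0.21 = 2 − 0.42 = 1.58.
Because errors are independent across components, Cov(Tᵢ,Tⱼ) = Cov(Xᵢ,Xⱼ); the off-diagonal part of the true-score variance is the same as above.
True-score variance = [0.55 + 0.61] − 0.42 = 1.16 − 0.42 = 0.74.
Reliability = 0.74 / 1.58 = 0.468.

0.468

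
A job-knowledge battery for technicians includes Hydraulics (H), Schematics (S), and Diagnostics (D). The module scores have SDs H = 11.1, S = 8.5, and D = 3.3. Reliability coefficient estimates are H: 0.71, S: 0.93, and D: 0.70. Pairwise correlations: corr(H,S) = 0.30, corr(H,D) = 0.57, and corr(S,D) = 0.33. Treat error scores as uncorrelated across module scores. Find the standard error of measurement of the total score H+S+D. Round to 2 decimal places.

6.64

Var(total) = 206.35 + 116.881 = 323.231.
True-score variance = 162.295 + 116.881 = 279.176, so reliability = 0.8637.
Error variance = 323.231 − 279.176 = 44.0554; SEM = √44.0554 = 6.64.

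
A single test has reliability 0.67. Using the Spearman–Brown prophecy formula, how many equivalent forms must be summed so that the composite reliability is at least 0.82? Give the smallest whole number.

k ≥ ρ*(1−ρ₁)/(ρ₁(1−ρ*)) = 0.82·0.33 / (0.67·0.18) = 2.244.
Smallest integer k = 3.

3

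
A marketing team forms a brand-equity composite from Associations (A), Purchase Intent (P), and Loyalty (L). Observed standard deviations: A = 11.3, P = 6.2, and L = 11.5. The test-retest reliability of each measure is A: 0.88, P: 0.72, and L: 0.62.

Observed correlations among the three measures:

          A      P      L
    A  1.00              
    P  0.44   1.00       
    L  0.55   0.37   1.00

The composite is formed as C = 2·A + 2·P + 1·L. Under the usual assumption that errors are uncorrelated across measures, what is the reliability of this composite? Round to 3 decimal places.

Var(C) = 2²·11.3² + 2²·6.2² + 11.5² + 2·[4·11.3·6.2·0.44 + 2·11.3·11.5·0.55 + 2·6.2·11.5·0.37] = 796.77 + 638.025 = 1434.8.
Because errors are independent across components, Cov(Tᵢ,Tⱼ) = Cov(Xᵢ,Xⱼ); the off-diagonal part of the true-score variance is the same as above.
True-score variance = [2²·11.3²·0.88 + 2²·6.2²·0.72 + 11.5²·0.62] + 638.025 = 642.171 + 638.025 = 1280.2.
Reliability = 1280.2 / 1434.8 = 0.892.

0.892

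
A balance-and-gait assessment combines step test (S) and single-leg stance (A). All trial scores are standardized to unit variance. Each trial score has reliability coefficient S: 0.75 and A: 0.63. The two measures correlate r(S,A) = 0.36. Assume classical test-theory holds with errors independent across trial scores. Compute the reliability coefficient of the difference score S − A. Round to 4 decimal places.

Var(S−A) = 1 + 1 − 2·0.36 = 2 − 0.72 = 1.28.
With uncorrelated errors the cross-covariances are all true-score covariance, so they carry over unchanged; only the diagonal terms shrink to ρᵢσᵢ².
True-score variance = [0.75 + 0.63] − 0.72 = 1.38 − 0.72 = 0.66.
Reliability = 0.66 / 1.28 = 0.5156.

0.5156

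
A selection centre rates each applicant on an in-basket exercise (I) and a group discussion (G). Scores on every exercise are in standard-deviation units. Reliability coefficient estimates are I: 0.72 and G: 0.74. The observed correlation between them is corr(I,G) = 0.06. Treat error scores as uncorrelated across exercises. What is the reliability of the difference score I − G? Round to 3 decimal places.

0.713

Var(I−G) = 1 + 1 − 2·0.06 = 2 − 0.12 = 1.88.
Because errors are independent across components, Cov(Tᵢ,Tⱼ) = Cov(Xᵢ,Xⱼ); the off-diagonal part of the true-score variance is the same as above.
True-score variance = [0.72 + 0.74] − 0.12 = 1.46 − 0.12 = 1.34.
Reliability = 1.34 / 1.88 = 0.713.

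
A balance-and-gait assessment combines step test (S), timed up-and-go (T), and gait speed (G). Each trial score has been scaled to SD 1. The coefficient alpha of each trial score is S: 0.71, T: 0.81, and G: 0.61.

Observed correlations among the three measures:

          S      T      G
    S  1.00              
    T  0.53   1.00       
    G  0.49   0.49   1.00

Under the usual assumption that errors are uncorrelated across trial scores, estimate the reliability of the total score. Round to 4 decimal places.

Var(S+T+G) = 3 + 2·[0.53 + 0.49 + 0.49] = 3 + 3.02 = 6.02.
Because errors are independent across components, Cov(Tᵢ,Tⱼ) = Cov(Xᵢ,Xⱼ); the off-diagonal part of the true-score variance is the same as above.
True-score variance = [0.71 + 0.81 + 0.61] + 3.02 = 2.13 + 3.02 = 5.15.
Reliability = 5.15 / 6.02 = 0.8555.

0.8555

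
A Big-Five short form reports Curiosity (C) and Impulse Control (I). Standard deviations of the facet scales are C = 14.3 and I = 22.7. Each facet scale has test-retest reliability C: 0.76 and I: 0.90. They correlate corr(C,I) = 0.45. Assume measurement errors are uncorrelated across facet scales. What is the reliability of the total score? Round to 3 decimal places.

Var(C+I) = 14.3² + 22.7² + 2·[14.3·22.7·0.45] = 719.78 + 292.149 = 1011.93.
Because errors are independent across components, Cov(Tᵢ,Tⱼ) = Cov(Xᵢ,Xⱼ); the off-diagonal part of the true-score variance is the same as above.
True-score variance = [14.3²·0.76 + 22.7²·0.90] + 292.149 = 619.173 + 292.149 = 911.322.
Reliability = 911.322 / 1011.93 = 0.901.

0.901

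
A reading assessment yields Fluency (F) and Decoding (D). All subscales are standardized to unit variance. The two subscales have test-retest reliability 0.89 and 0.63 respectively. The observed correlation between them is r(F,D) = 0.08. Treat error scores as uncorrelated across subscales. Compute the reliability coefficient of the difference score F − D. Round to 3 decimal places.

Var(F−D) = 1 + 1 − 2·0.08 = 2 − 0.16 = 1.84.
Because errors are independent across components, Cov(Tᵢ,Tⱼ) = Cov(Xᵢ,Xⱼ); the off-diagonal part of the true-score variance is the same as above.
True-score variance = [0.89 + 0.63] − 0.16 = 1.52 − 0.16 = 1.36.
Reliability = 1.36 / 1.84 = 0.739.

0.739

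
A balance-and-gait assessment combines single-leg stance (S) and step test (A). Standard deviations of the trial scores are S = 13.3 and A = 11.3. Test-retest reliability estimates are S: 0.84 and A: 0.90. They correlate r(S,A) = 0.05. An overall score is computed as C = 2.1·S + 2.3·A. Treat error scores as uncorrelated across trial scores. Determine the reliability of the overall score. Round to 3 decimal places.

Var(C) = 2.1²·13.3² + 2.3²·11.3² + 2·[4.83·13.3·11.3·0.05] = 1455.57 + 72.5901 = 1528.16.
With uncorrelated errors the cross-covariances are all true-score covariance, so they carry over unchanged; only the diagonal terms shrink to ρᵢσᵢ².
True-score variance = [2.1²·13.3²·0.84 + 2.3²·11.3²·0.90] + 72.5901 = 1263.2 + 72.5901 = 1335.79.
Reliability = 1335.79 / 1528.16 = 0.874.

0.874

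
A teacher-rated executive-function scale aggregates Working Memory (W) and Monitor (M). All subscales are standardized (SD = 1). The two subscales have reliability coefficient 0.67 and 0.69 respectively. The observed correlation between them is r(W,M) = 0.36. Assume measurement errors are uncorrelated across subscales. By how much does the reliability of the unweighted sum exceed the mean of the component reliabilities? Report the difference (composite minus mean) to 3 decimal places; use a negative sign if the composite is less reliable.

0.085

Var(sum) = 2 + 0.72 = 2.72; true-score variance = 1.36 + 0.72 = 2.08; composite reliability = 0.7647.
Mean component reliability = 0.6800.
Difference = 0.7647 − 0.6800 = 0.085.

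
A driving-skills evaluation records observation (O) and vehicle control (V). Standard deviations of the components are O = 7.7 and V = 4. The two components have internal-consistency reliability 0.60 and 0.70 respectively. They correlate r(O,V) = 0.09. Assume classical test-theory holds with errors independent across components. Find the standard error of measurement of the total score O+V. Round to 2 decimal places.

Var(total) = 75.29 + 5.544 = 80.834.
True-score variance = 46.774 + 5.544 = 52.318, so reliability = 0.6472.
Error variance = 80.834 − 52.318 = 28.516; SEM = √28.516 = 5.34.

5.34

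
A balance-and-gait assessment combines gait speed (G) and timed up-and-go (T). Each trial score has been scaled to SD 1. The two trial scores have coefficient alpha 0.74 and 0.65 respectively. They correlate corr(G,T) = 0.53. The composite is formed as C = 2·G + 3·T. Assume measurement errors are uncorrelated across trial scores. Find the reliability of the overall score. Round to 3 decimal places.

0.784

Var(C) = 2² + 3² + 2·[6·0.53] = 13 + 6.36 = 19.36.
Because errors are independent across components, Cov(Tᵢ,Tⱼ) = Cov(Xᵢ,Xⱼ); the off-diagonal part of the true-score variance is the same as above.
True-score variance = [2²·0.74 + 3²·0.65] + 6.36 = 8.81 + 6.36 = 15.17.
Reliability = 15.17 / 19.36 = 0.784.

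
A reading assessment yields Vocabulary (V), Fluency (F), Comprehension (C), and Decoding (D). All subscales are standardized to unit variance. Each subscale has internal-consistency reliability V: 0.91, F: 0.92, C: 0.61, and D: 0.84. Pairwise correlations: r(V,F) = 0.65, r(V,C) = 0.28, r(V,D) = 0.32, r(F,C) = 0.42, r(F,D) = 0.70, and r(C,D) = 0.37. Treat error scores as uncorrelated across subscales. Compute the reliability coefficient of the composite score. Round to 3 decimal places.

Var(V+F+C+D) = 4 + 2·[0.65 + 0.28 + 0.32 + 0.42 + 0.70 + 0.37] = 4 + 5.48 = 9.48.
With uncorrelated errors the cross-covariances are all true-score covariance, so they carry over unchanged; only the diagonal terms shrink to ρᵢσᵢ².
True-score variance = [0.91 + 0.92 + 0.61 + 0.84] + 5.48 = 3.28 + 5.48 = 8.76.
Reliability = 8.76 / 9.48 = 0.924.

0.924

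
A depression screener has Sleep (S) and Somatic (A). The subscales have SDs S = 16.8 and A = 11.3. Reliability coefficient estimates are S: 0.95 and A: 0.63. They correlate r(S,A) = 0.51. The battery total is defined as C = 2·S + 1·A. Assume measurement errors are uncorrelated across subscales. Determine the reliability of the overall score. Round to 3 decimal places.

Var(C) = 2²·16.8² + 11.3² + 2·[2·16.8·11.3·0.51] = 1256.65 + 387.274 = 1643.92.
With uncorrelated errors the cross-covariances are all true-score covariance, so they carry over unchanged; only the diagonal terms shrink to ρᵢσᵢ².
True-score variance = [2²·16.8²·0.95 + 11.3²·0.63] + 387.274 = 1152.96 + 387.274 = 1540.23.
Reliability = 1540.23 / 1643.92 = 0.937.

0.937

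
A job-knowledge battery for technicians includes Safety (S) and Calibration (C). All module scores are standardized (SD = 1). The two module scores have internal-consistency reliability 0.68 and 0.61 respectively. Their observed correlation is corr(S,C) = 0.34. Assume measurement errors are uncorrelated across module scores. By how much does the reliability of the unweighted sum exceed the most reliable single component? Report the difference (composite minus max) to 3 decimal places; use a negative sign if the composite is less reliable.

Var(sum) = 2 + 0.68 = 2.68; true-score variance = 1.29 + 0.68 = 1.97; composite reliability = 0.7351.
Max component reliability = 0.6800.
Difference = 0.7351 − 0.6800 = 0.055.

0.055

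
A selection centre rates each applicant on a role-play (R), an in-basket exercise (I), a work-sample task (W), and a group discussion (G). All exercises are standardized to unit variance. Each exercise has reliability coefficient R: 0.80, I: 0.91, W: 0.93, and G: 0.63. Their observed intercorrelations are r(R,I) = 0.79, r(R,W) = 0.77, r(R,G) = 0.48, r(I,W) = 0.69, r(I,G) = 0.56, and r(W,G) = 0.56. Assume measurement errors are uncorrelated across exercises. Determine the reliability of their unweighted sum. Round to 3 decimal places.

Var(R+I+W+G) = 4 + 2·[0.79 + 0.77 + 0.48 + 0.69 + 0.56 + 0.56] = 4 + 7.7 = 11.7.
Because errors are independent across components, Cov(Tᵢ,Tⱼ) = Cov(Xᵢ,Xⱼ); the off-diagonal part of the true-score variance is the same as above.
True-score variance = [0.80 + 0.91 + 0.93 + 0.63] + 7.7 = 3.27 + 7.7 = 10.97.
Reliability = 10.97 / 11.7 = 0.938.

0.938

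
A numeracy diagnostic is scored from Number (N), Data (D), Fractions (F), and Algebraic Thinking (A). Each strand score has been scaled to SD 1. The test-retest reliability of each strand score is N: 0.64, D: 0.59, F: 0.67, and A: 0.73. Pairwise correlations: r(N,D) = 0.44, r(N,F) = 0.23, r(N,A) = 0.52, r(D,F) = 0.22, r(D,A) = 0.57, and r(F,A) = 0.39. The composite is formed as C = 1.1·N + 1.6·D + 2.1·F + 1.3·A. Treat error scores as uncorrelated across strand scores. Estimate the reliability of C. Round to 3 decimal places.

Var(C) = 1.1² + 1.6² + 2.1² + 1.3² + 2·[1.76·0.44 + 2.31·0.23 + 1.43·0.52 + 3.36·0.22 + 2.08·0.57 + 2.73·0.39] = 9.87 + 10.0776 = 19.9476.
Under uncorrelated errors the observed covariances equal the true-score covariances, so only the own-variance terms attenuate.
True-score variance = [1.1²·0.64 + 1.6²·0.59 + 2.1²·0.67 + 1.3²·0.73] + 10.0776 = 6.4732 + 10.0776 = 16.5508.
Reliability = 16.5508 / 19.9476 = 0.830.

0.830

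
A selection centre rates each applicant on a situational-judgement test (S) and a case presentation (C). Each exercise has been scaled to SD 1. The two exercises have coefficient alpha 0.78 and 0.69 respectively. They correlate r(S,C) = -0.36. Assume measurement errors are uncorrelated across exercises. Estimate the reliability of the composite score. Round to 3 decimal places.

Var(S+C) = 2 + 2·[(-0.36)] = 2 − 0.72 = 1.28.
Under uncorrelated errors the observed covariances equal the true-score covariances, so only the own-variance terms attenuate.
True-score variance = [0.78 + 0.69] − 0.72 = 1.47 − 0.72 = 0.75.
Reliability = 0.75 / 1.28 = 0.586.

0.586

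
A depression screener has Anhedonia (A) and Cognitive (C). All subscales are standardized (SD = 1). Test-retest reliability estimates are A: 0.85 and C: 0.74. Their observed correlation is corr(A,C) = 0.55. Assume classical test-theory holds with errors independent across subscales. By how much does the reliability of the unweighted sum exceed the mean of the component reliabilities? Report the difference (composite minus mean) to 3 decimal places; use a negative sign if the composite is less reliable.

0.073

Var(sum) = 2 + 1.1 = 3.1; true-score variance = 1.59 + 1.1 = 2.69; composite reliability = 0.8677.
Mean component reliability = 0.7950.
Difference = 0.8677 − 0.7950 = 0.073.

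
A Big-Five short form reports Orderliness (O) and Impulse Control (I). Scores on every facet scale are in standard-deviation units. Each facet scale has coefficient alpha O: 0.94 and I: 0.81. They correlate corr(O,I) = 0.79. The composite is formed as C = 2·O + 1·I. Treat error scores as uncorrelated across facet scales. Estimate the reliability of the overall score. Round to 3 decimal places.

0.947

Var(C) = 2² + 1 + 2·[2·0.79] = 5 + 3.16 = 8.16.
Because errors are independent across components, Cov(Tᵢ,Tⱼ) = Cov(Xᵢ,Xⱼ); the off-diagonal part of the true-score variance is the same as above.
True-score variance = [2²·0.94 + 0.81] + 3.16 = 4.57 + 3.16 = 7.73.
Reliability = 7.73 / 8.16 = 0.947.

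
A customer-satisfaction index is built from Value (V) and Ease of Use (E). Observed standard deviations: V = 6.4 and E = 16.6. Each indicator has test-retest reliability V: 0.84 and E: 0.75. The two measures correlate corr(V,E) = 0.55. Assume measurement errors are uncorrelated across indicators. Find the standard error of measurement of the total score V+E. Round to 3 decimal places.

8.686

Var(total) = 316.52 + 116.864 = 433.384.
True-score variance = 241.076 + 116.864 = 357.94, so reliability = 0.8259.
Error variance = 433.384 − 357.94 = 75.4436; SEM = √75.4436 = 8.686.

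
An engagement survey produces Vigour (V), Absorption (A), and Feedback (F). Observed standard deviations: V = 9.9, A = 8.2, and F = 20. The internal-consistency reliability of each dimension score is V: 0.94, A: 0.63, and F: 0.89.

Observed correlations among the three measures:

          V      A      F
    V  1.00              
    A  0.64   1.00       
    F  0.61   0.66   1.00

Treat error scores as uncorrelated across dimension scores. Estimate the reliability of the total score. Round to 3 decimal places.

0.934

Var(V+A+F) = 9.9² + 8.2² + 20² + 2·[9.9·8.2·0.64 + 9.9·20·0.61 + 8.2·20·0.66] = 565.25 + 561.95 = 1127.2.
With uncorrelated errors the cross-covariances are all true-score covariance, so they carry over unchanged; only the diagonal terms shrink to ρᵢσᵢ².
True-score variance = [9.9²·0.94 + 8.2²·0.63 + 20²·0.89] + 561.95 = 490.491 + 561.95 = 1052.44.
Reliability = 1052.44 / 1127.2 = 0.934.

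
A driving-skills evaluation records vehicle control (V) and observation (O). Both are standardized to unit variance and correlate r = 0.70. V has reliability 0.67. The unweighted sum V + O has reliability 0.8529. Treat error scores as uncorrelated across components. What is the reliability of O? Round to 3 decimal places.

Var(V+O) = 2 + 2·0.70 = 3.400.
True-score variance = ρ_V + ρ_O + 2·0.70, so 0.8529 = (0.67 + ρ_O + 1.40) / 3.400.
ρ_O = 0.8529·3.400 − 0.67 − 1.40 = 0.830.

0.830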